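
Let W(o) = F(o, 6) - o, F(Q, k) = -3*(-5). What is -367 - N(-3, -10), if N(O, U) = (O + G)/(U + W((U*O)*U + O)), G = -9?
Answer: -28256/77 ≈ -366.96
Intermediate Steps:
F(Q, k) = 15
W(o) = 15 - o
N(O, U) = (-9 + O)/(15 + U - O - O*U²) (N(O, U) = (O - 9)/(U + (15 - ((U*O)*U + O))) = (-9 + O)/(U + (15 - ((O*U)*U + O))) = (-9 + O)/(U + (15 - (O*U² + O))) = (-9 + O)/(U + (15 - (O + O*U²))) = (-9 + O)/(U + (15 + (-O - O*U²))) = (-9 + O)/(U + (15 - O - O*U²)) = (-9 + O)/(15 + U - O - O*U²))
-367 - N(-3, -10) = -367 - (-9 - 3)/(15 - 10 - 1*(-3)*(1 + (-10)²)) = -367 - (-12)/(15 - 10 - 1*(-3)*(1 + 100)) = -367 - (-12)/(15 - 10 - 1*(-3)*101) = -367 - (-12)/(15 - 10 + 303) = -367 - (-12)/308 = -367 - 1*(-3/77) = -367 + 3/77 = -28256/77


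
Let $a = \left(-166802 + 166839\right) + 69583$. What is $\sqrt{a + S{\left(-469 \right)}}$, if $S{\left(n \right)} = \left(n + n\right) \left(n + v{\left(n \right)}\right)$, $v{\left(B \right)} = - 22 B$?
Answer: $i \sqrt{9168742} \approx 3028.0 i$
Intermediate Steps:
$S{\left(n \right)} = - 42 n^{2}$ ($S{\left(n \right)} = \left(n + n\right) \left(n - 22 n\right) = 2 n \left(- 21 n\right) = - 42 n^{2}$)
$a = 69620$ ($a = 37 + 69583 = 69620$)
$\sqrt{a + S{\left(-469 \right)}} = \sqrt{69620 - 42 \left(-469\right)^{2}} = \sqrt{69620 - 9238362} = \sqrt{-9168742} = i \sqrt{9168742}$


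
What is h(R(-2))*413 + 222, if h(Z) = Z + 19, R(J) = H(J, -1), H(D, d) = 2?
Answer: 8895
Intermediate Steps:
R(J) = 2
h(Z) = 19 + Z
h(R(-2))*413 + 222 = (19 + 2)*413 + 222 = 21*413 + 222 = 8673 + 222 = 8895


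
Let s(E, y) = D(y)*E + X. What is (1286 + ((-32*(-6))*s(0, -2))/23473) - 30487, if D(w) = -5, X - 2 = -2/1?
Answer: -29201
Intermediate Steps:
X = 0 (X = 2 - 2/1 = 2 - 2*1 = 2 - 2 = 0)
s(E, y) = -5*E (s(E, y) = -5*E + 0 = -5*E)
(1286 + ((-32*(-6))*s(0, -2))/23473) - 30487 = (1286 + ((-32*(-6))*(-5*0))/23473) - 30487 = (1286 + (192*0)*(1/23473)) - 30487 = (1286 + 0*(1/23473)) - 30487 = (1286 + 0) - 30487 = 1286 - 30487 = -29201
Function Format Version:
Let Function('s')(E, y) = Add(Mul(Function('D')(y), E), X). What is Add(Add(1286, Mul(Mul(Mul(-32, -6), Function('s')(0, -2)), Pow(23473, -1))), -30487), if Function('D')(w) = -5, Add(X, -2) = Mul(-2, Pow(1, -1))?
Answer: -29201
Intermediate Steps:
X = 0 (X = Add(2, Mul(-2, Pow(1, -1))) = Add(2, Mul(-2, 1)) = Add(2, -2) = 0)
Function('s')(E, y) = Mul(-5, E) (Function('s')(E, y) = Add(Mul(-5, E), 0) = Mul(-5, E))
Add(Add(1286, Mul(Mul(Mul(-32, -6), Function('s')(0, -2)), Pow(23473, -1))), -30487) = Add(Add(1286, Mul(Mul(Mul(-32, -6), Mul(-5, 0)), Pow(23473, -1))), -30487) = Add(Add(1286, Mul(Mul(192, 0), Rational(1, 23473))), -30487) = Add(Add(1286, Mul(0, Rational(1, 23473))), -30487) = Add(Add(1286, 0), -30487) = Add(1286, -30487) = -29201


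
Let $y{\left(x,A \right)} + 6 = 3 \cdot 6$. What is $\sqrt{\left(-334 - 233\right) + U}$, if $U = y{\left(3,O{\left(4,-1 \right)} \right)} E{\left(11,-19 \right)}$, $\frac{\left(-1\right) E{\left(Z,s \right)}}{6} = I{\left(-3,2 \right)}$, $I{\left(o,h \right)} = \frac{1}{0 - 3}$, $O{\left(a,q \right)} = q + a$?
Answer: $i \sqrt{543} \approx 23.302 i$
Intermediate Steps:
$O{\left(a,q \right)} = a + q$
$y{\left(x,A \right)} = 12$ ($y{\left(x,A \right)} = -6 + 3 \cdot 6 = -6 + 18 = 12$)
$I{\left(o,h \right)} = - \frac{1}{3}$ ($I{\left(o,h \right)} = \frac{1}{-3} = - \frac{1}{3}$)
$E{\left(Z,s \right)} = 2$ ($E{\left(Z,s \right)} = \left(-6\right) \left(- \frac{1}{3}\right) = 2$)
$U = 24$ ($U = 12 \cdot 2 = 24$)
$\sqrt{\left(-334 - 233\right) + U} = \sqrt{\left(-334 - 233\right) + 24} = \sqrt{-567 + 24} = \sqrt{-543} = i \sqrt{543}$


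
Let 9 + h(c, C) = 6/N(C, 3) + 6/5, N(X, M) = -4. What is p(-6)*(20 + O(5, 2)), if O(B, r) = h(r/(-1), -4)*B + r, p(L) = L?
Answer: 147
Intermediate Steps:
h(c, C) = -93/10 (h(c, C) = -9 + (6/(-4) + 6/5) = -9 + (6*(-1/4) + 6*(1/5)) = -9 + (-3/2 + 6/5) = -9 - 3/10 = -93/10)
O(B, r) = r - 93*B/10 (O(B, r) = -93*B/10 + r = r - 93*B/10)
p(-6)*(20 + O(5, 2)) = -6*(20 + (2 - 93/10*5)) = -6*(20 + (2 - 93/2)) = -6*(20 - 89/2) = -6*(-49/2) = 147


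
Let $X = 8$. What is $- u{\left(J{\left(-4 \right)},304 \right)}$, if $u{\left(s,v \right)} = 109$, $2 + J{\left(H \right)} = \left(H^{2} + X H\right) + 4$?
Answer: $-109$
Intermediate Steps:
$J{\left(H \right)} = 2 + H^{2} + 8 H$ ($J{\left(H \right)} = -2 + \left(\left(H^{2} + 8 H\right) + 4\right) = -2 + \left(4 + H^{2} + 8 H\right) = 2 + H^{2} + 8 H$)
$- u{\left(J{\left(-4 \right)},304 \right)} = \left(-1\right) 109 = -109$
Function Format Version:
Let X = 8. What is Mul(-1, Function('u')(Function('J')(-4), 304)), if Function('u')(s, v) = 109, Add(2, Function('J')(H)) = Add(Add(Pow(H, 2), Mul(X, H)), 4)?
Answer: -109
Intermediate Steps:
Function('J')(H) = Add(2, Pow(H, 2), Mul(8, H)) (Function('J')(H) = Add(-2, Add(Add(Pow(H, 2), Mul(8, H)), 4)) = Add(-2, Add(4, Pow(H, 2), Mul(8, H))) = Add(2, Pow(H, 2), Mul(8, H)))
Mul(-1, Function('u')(Function('J')(-4), 304)) = Mul(-1, 109) = -109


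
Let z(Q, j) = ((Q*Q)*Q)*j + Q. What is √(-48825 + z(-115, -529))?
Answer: 3*√89388215 ≈ 28364.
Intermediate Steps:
z(Q, j) = Q + j*Q³ (z(Q, j) = (Q²*Q)*j + Q = Q³*j + Q = j*Q³ + Q = Q + j*Q³)
√(-48825 + z(-115, -529)) = √(-48825 + (-115 - 529*(-115)³)) = √(-48825 + (-115 - 529*(-1520875))) = √(-48825 + (-115 + 804542875)) = √(-48825 + 804542760) = √804493935 = 3*√89388215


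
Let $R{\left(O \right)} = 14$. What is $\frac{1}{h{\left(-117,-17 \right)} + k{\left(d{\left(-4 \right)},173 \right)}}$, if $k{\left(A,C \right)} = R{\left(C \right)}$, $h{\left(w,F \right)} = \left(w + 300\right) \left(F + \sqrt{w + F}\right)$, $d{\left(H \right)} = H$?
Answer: $- \frac{3097}{14078935} - \frac{183 i \sqrt{134}}{14078935} \approx -0.00021997 - 0.00015046 i$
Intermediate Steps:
$h{\left(w,F \right)} = \left(300 + w\right) \left(F + \sqrt{F + w}\right)$
$k{\left(A,C \right)} = 14$
$\frac{1}{h{\left(-117,-17 \right)} + k{\left(d{\left(-4 \right)},173 \right)}} = \frac{1}{\left(300 \left(-17\right) + 300 \sqrt{-17 - 117} - -1989 - 117 \sqrt{-17 - 117}\right) + 14} = \frac{1}{\left(-5100 + 300 \sqrt{-134} + 1989 - 117 \sqrt{-134}\right) + 14} = \frac{1}{\left(-5100 + 300 i \sqrt{134} + 1989 - 117 i \sqrt{134}\right) + 14} = \frac{1}{\left(-3111 + 183 i \sqrt{134}\right) + 14} = \frac{1}{-3097 + 183 i \sqrt{134}}$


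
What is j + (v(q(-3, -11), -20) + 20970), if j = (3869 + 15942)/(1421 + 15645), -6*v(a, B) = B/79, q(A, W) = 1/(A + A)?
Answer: 84821008607/4044642 ≈ 20971.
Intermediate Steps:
q(A, W) = 1/(2*A)
v(a, B) = -B/474 (v(a, B) = -B/(6*79) = -B/474)
j = 19811/17066 ≈ 1.1608
j + (v(q(-3, -11), -20) + 20970) = 19811/17066 + (-1/474*(-20) + 20970) = 19811/17066 + (10/237 + 20970) = 19811/17066 + 4969900/237 = 84821008607/4044642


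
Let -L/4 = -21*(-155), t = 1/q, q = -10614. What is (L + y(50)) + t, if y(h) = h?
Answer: -137663581/10614 ≈ -12970.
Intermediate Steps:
t = -1/10614 (t = 1/(-10614) = -1/10614 ≈ -9.4215e-5)
L = -13020 (L = -(-84)*(-155) = -4*3255 = -13020)
(L + y(50)) + t = (-13020 + 50) - 1/10614 = -12970 - 1/10614 = -137663581/10614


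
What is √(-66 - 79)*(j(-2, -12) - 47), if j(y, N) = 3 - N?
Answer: -32*I*√145 ≈ -385.33*I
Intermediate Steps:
√(-66 - 79)*(j(-2, -12) - 47) = √(-66 - 79)*((3 - 1*(-12)) - 47) = √(-145)*((3 + 12) - 47) = (I*√145)*(15 - 47) = (I*√145)*(-32) = -32*I*√145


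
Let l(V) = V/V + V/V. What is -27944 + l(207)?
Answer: -27942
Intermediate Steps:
l(V) = 2 (l(V) = 1 + 1 = 2)
-27944 + l(207) = -27944 + 2 = -27942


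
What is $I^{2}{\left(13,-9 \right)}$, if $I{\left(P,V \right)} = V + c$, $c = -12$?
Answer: $441$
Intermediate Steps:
$I{\left(P,V \right)} = -12 + V$ ($I{\left(P,V \right)} = V - 12 = -12 + V$)
$I^{2}{\left(13,-9 \right)} = \left(-12 - 9\right)^{2} = \left(-21\right)^{2} = 441$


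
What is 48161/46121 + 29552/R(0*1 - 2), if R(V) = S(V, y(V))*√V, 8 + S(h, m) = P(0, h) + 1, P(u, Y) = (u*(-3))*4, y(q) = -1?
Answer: 2833/2713 + 14776*I*√2/7 ≈ 1.0442 + 2985.2*I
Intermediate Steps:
P(u, Y) = -12*u (P(u, Y) = -3*u*4 = -12*u)
S(h, m) = -7 (S(h, m) = -8 + (-12*0 + 1) = -8 + (0 + 1) = -8 + 1 = -7)
R(V) = -7*√V
48161/46121 + 29552/R(0*1 - 2) = 48161/46121 + 29552/((-7*√(0*1 - 2))) = 48161*(1/46121) + 29552/((-7*√(0 - 2))) = 2833/2713 + 29552/((-7*I*√2)) = 2833/2713 + 29552*(I*√2/14) = 2833/2713 + 14776*I*√2/7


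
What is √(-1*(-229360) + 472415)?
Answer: 15*√3119 ≈ 837.72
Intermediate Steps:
√(-1*(-229360) + 472415) = √(229360 + 472415) = √701775 = 15*√3119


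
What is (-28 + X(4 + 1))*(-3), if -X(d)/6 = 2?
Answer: 120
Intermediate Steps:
X(d) = -12 (X(d) = -6*2 = -12)
(-28 + X(4 + 1))*(-3) = (-28 - 12)*(-3) = -40*(-3) = 120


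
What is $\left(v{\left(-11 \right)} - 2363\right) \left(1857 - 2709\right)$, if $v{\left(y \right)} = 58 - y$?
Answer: $1954488$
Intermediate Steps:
$\left(v{\left(-11 \right)} - 2363\right) \left(1857 - 2709\right) = \left(\left(58 - -11\right) - 2363\right) \left(1857 - 2709\right) = \left(\left(58 + 11\right) - 2363\right) \left(-852\right) = \left(69 - 2363\right) \left(-852\right) = \left(-2294\right) \left(-852\right) = 1954488$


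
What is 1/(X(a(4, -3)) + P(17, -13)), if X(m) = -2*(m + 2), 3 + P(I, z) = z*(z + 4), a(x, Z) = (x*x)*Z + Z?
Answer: 1/212 ≈ 0.0047170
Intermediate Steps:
a(x, Z) = Z + Z*x² (a(x, Z) = x²*Z + Z = Z*x² + Z = Z + Z*x²)
P(I, z) = -3 + z*(4 + z) (P(I, z) = -3 + z*(z + 4) = -3 + z*(4 + z))
X(m) = -4 - 2*m (X(m) = -2*(2 + m) = -4 - 2*m)
1/(X(a(4, -3)) + P(17, -13)) = 1/((-4 - (-6)*(1 + 4²)) + (-3 + (-13)² + 4*(-13))) = 1/((-4 - (-6)*(1 + 16)) + (-3 + 169 - 52)) = 1/((-4 - (-6)*17) + 114) = 1/((-4 - 2*(-51)) + 114) = 1/((-4 + 102) + 114) = 1/(98 + 114) = 1/212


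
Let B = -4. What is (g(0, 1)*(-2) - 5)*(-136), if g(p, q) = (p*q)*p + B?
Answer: -408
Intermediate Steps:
g(p, q) = -4 + q*p**2 (g(p, q) = (p*q)*p - 4 = q*p**2 - 4 = -4 + q*p**2)
(g(0, 1)*(-2) - 5)*(-136) = ((-4 + 1*0**2)*(-2) - 5)*(-136) = ((-4 + 1*0)*(-2) - 5)*(-136) = ((-4 + 0)*(-2) - 5)*(-136) = (-4*(-2) - 5)*(-136) = (8 - 5)*(-136) = 3*(-136) = -408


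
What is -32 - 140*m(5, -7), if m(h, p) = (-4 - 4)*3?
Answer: 3328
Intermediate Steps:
m(h, p) = -24 (m(h, p) = -8*3 = -24)
-32 - 140*m(5, -7) = -32 - 140*(-24) = -32 + 3360 = 3328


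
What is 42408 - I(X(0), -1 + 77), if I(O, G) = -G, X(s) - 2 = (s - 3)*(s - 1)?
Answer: 42484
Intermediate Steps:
X(s) = 2 + (-1 + s)*(-3 + s) (X(s) = 2 + (s - 3)*(s - 1) = 2 + (-3 + s)*(-1 + s) = 2 + (-1 + s)*(-3 + s))
42408 - I(X(0), -1 + 77) = 42408 - (-1)*(-1 + 77) = 42408 - (-1)*76 = 42408 - 1*(-76) = 42408 + 76 = 42484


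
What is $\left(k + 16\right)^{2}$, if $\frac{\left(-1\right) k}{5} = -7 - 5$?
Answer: $5776$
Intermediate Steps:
$k = 60$ ($k = - 5 \left(-7 - 5\right) = \left(-5\right) \left(-12\right) = 60$)
$\left(k + 16\right)^{2} = \left(60 + 16\right)^{2} = 76^{2} = 5776$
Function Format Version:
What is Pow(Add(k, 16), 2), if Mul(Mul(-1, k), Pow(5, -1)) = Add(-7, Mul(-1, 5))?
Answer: 5776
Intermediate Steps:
k = 60 (k = Mul(-5, Add(-7, Mul(-1, 5))) = Mul(-5, Add(-7, -5)) = Mul(-5, -12) = 60)
Pow(Add(k, 16), 2) = Pow(Add(60, 16), 2) = Pow(76, 2) = 5776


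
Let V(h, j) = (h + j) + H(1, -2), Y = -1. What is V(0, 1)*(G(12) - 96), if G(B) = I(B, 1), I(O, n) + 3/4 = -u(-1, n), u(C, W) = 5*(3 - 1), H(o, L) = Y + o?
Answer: -427/4 ≈ -106.75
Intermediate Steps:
H(o, L) = -1 + o
u(C, W) = 10 (u(C, W) = 5*2 = 10)
I(O, n) = -43/4 (I(O, n) = -¾ - 1*10 = -¾ - 10 = -43/4)
G(B) = -43/4
V(h, j) = h + j (V(h, j) = (h + j) + (-1 + 1) = (h + j) + 0 = h + j)
V(0, 1)*(G(12) - 96) = (0 + 1)*(-43/4 - 96) = 1*(-427/4) = -427/4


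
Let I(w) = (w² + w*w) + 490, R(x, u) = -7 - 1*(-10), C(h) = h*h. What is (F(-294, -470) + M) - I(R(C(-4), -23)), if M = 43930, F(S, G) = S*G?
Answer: 181602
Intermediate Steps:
C(h) = h²
R(x, u) = 3 (R(x, u) = -7 + 10 = 3)
F(S, G) = G*S
I(w) = 490 + 2*w² (I(w) = (w² + w²) + 490 = 2*w² + 490 = 490 + 2*w²)
(F(-294, -470) + M) - I(R(C(-4), -23)) = (-470*(-294) + 43930) - (490 + 2*3²) = (138180 + 43930) - (490 + 2*9) = 182110 - (490 + 18) = 182110 - 1*508 = 182110 - 508 = 181602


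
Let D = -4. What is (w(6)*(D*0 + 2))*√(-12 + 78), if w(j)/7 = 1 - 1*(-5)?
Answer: 84*√66 ≈ 682.42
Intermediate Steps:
w(j) = 42 (w(j) = 7*(1 - 1*(-5)) = 7*(1 + 5) = 7*6 = 42)
(w(6)*(D*0 + 2))*√(-12 + 78) = (42*(-4*0 + 2))*√(-12 + 78) = (42*(0 + 2))*√66 = (42*2)*√66 = 84*√66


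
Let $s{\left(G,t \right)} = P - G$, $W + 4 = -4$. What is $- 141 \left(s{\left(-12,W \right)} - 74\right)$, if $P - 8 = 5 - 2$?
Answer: $7191$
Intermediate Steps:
$W = -8$ ($W = -4 - 4 = -8$)
$P = 11$ ($P = 8 + \left(5 - 2\right) = 8 + 3 = 11$)
$s{\left(G,t \right)} = 11 - G$
$- 141 \left(s{\left(-12,W \right)} - 74\right) = - 141 \left(\left(11 - -12\right) - 74\right) = - 141 \left(\left(11 + 12\right) - 74\right) = - 141 \left(23 - 74\right) = \left(-141\right) \left(-51\right) = 7191$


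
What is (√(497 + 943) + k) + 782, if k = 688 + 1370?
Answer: 2840 + 12*√10 ≈ 2877.9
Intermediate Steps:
k = 2058
(√(497 + 943) + k) + 782 = (√(497 + 943) + 2058) + 782 = (√1440 + 2058) + 782 = (12*√10 + 2058) + 782 = (2058 + 12*√10) + 782 = 2840 + 12*√10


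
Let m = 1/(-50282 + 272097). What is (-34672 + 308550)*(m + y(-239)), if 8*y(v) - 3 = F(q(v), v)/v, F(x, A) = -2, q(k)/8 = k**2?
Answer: 1985452380753/19277740 ≈ 1.0299e+5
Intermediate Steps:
q(k) = 8*k**2
m = 1/221815 ≈ 4.5083e-6
y(v) = 3/8 - 1/(4*v) (y(v) = 3/8 + (-2/v)/8 = 3/8 - 1/(4*v))
(-34672 + 308550)*(m + y(-239)) = (-34672 + 308550)*(1/221815 + (1/8)*(-2 + 3*(-239))/(-239)) = 273878*(1/221815 + (1/8)*(-1/239)*(-2 - 717)) = 273878*(1/221815 + (1/8)*(-1/239)*(-719)) = 273878*(1/221815 + 719/1912) = 273878*(159486897/424110280) = 1985452380753/19277740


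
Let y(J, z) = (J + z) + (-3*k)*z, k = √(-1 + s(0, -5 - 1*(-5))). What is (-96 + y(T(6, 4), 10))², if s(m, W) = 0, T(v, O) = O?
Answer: 5824 + 4920*I ≈ 5824.0 + 4920.0*I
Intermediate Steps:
k = I (k = √(-1 + 0) = √(-1) = I ≈ 1.0*I)
y(J, z) = J + z - 3*I*z (y(J, z) = (J + z) + (-3*I)*z = (J + z) - 3*I*z = J + z - 3*I*z)
(-96 + y(T(6, 4), 10))² = (-96 + (4 + 10 - 3*I*10))² = (-96 + (4 + 10 - 30*I))² = (-96 + (14 - 30*I))² = (-82 - 30*I)²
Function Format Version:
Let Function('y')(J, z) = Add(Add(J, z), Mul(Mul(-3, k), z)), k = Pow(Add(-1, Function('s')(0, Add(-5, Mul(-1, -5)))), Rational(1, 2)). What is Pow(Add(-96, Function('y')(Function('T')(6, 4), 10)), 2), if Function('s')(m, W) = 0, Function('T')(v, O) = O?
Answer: Add(5824, Mul(4920, I)) ≈ Add(5824.0, Mul(4920.0, I))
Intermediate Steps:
k = I (k = Pow(Add(-1, 0), Rational(1, 2)) = Pow(-1, Rational(1, 2)) = I ≈ Mul(1.0000, I))
Function('y')(J, z) = Add(J, z, Mul(-3, I, z)) (Function('y')(J, z) = Add(Add(J, z), Mul(Mul(-3, I), z)) = Add(Add(J, z), Mul(-3, I, z)) = Add(J, z, Mul(-3, I, z)))
Pow(Add(-96, Function('y')(Function('T')(6, 4), 10)), 2) = Pow(Add(-96, Add(4, 10, Mul(-3, I, 10))), 2) = Pow(Add(-96, Add(4, 10, Mul(-30, I))), 2) = Pow(Add(-96, Add(14, Mul(-30, I))), 2) = Pow(Add(-82, Mul(-30, I)), 2)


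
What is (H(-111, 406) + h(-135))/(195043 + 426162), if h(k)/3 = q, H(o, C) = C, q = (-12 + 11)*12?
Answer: 74/124241 ≈ 0.00059562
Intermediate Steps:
q = -12 (q = -1*12 = -12)
h(k) = -36 (h(k) = 3*(-12) = -36)
(H(-111, 406) + h(-135))/(195043 + 426162) = (406 - 36)/(195043 + 426162) = 370/621205 = 370*(1/621205) = 74/124241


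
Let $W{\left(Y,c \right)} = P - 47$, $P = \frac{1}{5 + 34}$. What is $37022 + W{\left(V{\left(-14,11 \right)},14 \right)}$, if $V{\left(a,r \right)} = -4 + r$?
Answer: $\frac{1442026}{39} \approx 36975.0$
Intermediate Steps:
$P = \frac{1}{39} \approx 0.025641$
$W{\left(Y,c \right)} = - \frac{1832}{39}$ ($W{\left(Y,c \right)} = \frac{1}{39} - 47 = - \frac{1832}{39}$)
$37022 + W{\left(V{\left(-14,11 \right)},14 \right)} = 37022 - \frac{1832}{39} = \frac{1442026}{39}$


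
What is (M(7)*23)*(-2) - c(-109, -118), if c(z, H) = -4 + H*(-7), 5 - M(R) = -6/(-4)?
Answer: -983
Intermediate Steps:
M(R) = 7/2 (M(R) = 5 - (-6)/(-4) = 5 - (-6)*(-1)/4 = 5 - 1*3/2 = 5 - 3/2 = 7/2)
c(z, H) = -4 - 7*H
(M(7)*23)*(-2) - c(-109, -118) = ((7/2)*23)*(-2) - (-4 - 7*(-118)) = (161/2)*(-2) - (-4 + 826) = -161 - 1*822 = -161 - 822 = -983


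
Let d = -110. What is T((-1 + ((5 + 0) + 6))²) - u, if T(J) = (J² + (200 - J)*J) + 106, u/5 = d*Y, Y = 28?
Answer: 35506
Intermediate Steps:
u = -15400 (u = 5*(-110*28) = 5*(-3080) = -15400)
T(J) = 106 + J² + J*(200 - J) (T(J) = (J² + J*(200 - J)) + 106 = 106 + J² + J*(200 - J))
T((-1 + ((5 + 0) + 6))²) - u = (106 + 200*(-1 + ((5 + 0) + 6))²) - 1*(-15400) = (106 + 200*(-1 + (5 + 6))²) + 15400 = (106 + 200*(-1 + 11)²) + 15400 = (106 + 200*10²) + 15400 = (106 + 200*100) + 15400 = (106 + 20000) + 15400 = 20106 + 15400 = 35506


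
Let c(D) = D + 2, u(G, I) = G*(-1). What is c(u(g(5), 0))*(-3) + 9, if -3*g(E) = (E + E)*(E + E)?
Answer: -97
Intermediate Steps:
g(E) = -4*E²/3 (g(E) = -(E + E)*(E + E)/3 = -2*E*2*E/3 = -4*E²/3)
u(G, I) = -G
c(D) = 2 + D
c(u(g(5), 0))*(-3) + 9 = (2 - (-4)*5²/3)*(-3) + 9 = (2 - (-4)*25/3)*(-3) + 9 = (2 - 1*(-100/3))*(-3) + 9 = (2 + 100/3)*(-3) + 9 = (106/3)*(-3) + 9 = -106 + 9 = -97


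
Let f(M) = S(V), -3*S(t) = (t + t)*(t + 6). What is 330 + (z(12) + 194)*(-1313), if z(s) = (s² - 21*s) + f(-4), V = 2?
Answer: -295748/3 ≈ -98583.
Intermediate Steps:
S(t) = -2*t*(6 + t)/3 (S(t) = -(t + t)*(t + 6)/3 = -2*t*(6 + t)/3)
f(M) = -32/3 (f(M) = -⅔*2*(6 + 2) = -⅔*2*8 = -32/3)
z(s) = -32/3 + s² - 21*s (z(s) = (s² - 21*s) - 32/3 = -32/3 + s² - 21*s)
330 + (z(12) + 194)*(-1313) = 330 + ((-32/3 + 12² - 21*12) + 194)*(-1313) = 330 + ((-32/3 + 144 - 252) + 194)*(-1313) = 330 + (-356/3 + 194)*(-1313) = 330 + (226/3)*(-1313) = 330 - 296738/3 = -295748/3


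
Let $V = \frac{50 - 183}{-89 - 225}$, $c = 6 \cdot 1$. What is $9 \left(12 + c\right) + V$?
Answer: $\frac{51001}{314} \approx 162.42$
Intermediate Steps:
$c = 6$
$V = \frac{133}{314}$ ($V = - \frac{133}{-314} = \left(-133\right) \left(- \frac{1}{314}\right) = \frac{133}{314} \approx 0.42357$)
$9 \left(12 + c\right) + V = 9 \left(12 + 6\right) + \frac{133}{314} = 9 \cdot 18 + \frac{133}{314} = 162 + \frac{133}{314} = \frac{51001}{314}$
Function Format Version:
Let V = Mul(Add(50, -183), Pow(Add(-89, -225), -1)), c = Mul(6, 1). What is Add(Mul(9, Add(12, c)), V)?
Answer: Rational(51001, 314) ≈ 162.42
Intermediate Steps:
c = 6
V = Rational(133, 314) (V = Mul(-133, Pow(-314, -1)) = Mul(-133, Rational(-1, 314)) = Rational(133, 314) ≈ 0.42357)
Add(Mul(9, Add(12, c)), V) = Add(Mul(9, Add(12, 6)), Rational(133, 314)) = Add(Mul(9, 18), Rational(133, 314)) = Add(162, Rational(133, 314)) = Rational(51001, 314)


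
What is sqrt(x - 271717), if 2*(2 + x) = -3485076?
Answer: I*sqrt(2014257) ≈ 1419.2*I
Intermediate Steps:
x = -1742540 (x = -2 + (1/2)*(-3485076) = -2 - 1742538 = -1742540)
sqrt(x - 271717) = sqrt(-1742540 - 271717) = sqrt(-2014257) = I*sqrt(2014257)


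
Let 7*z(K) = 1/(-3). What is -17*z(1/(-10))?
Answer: 17/21 ≈ 0.80952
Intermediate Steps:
z(K) = -1/21 (z(K) = (⅐)/(-3) = (⅐)*(-⅓) = -1/21)
-17*z(1/(-10)) = -17*(-1/21) = 17/21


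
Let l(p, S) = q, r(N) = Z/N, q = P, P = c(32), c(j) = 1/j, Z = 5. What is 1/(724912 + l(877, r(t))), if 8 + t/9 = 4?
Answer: 32/23197185 ≈ 1.3795e-6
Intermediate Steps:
t = -36 (t = -72 + 9*4 = -72 + 36 = -36)
P = 1/32 ≈ 0.031250
q = 1/32 ≈ 0.031250
r(N) = 5/N
l(p, S) = 1/32
1/(724912 + l(877, r(t))) = 1/(724912 + 1/32) = 1/(23197185/32) = 32/23197185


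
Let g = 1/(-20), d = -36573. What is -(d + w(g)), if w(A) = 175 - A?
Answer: 727959/20 ≈ 36398.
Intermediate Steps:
g = -1/20 ≈ -0.050000
-(d + w(g)) = -(-36573 + (175 - 1*(-1/20))) = -(-36573 + (175 + 1/20)) = -(-36573 + 3501/20) = -1*(-727959/20) = 727959/20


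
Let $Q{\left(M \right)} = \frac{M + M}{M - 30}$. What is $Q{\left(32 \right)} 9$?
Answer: $288$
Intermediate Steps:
$Q{\left(M \right)} = \frac{2 M}{-30 + M}$
$Q{\left(32 \right)} 9 = 2 \cdot 32 \frac{1}{-30 + 32} \cdot 9 = 2 \cdot 32 \cdot \frac{1}{2} \cdot 9 = 32 \cdot 9 = 288$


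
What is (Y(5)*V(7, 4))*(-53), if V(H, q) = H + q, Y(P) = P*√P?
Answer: -2915*√5 ≈ -6518.1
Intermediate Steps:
Y(P) = P^(3/2)
(Y(5)*V(7, 4))*(-53) = (5^(3/2)*(7 + 4))*(-53) = ((5*√5)*11)*(-53) = (55*√5)*(-53) = -2915*√5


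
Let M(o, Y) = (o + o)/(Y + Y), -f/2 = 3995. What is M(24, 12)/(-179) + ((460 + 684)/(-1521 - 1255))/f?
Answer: -5519463/496282870 ≈ -0.011122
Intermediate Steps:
f = -7990 (f = -2*3995 = -7990)
M(o, Y) = o/Y (M(o, Y) = (2*o)/((2*Y)) = (2*o)*(1/(2*Y)) = o/Y)
M(24, 12)/(-179) + ((460 + 684)/(-1521 - 1255))/f = (24/12)/(-179) + ((460 + 684)/(-1521 - 1255))/(-7990) = (24*(1/12))*(-1/179) + (1144/(-2776))*(-1/7990) = 2*(-1/179) + (1144*(-1/2776))*(-1/7990) = -2/179 - 143/347*(-1/7990) = -2/179 + 143/2772530 = -5519463/496282870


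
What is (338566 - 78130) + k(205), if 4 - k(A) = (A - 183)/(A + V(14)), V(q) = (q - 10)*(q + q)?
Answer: 82559458/317 ≈ 2.6044e+5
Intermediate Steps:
V(q) = 2*q*(-10 + q) (V(q) = (-10 + q)*(2*q) = 2*q*(-10 + q))
k(A) = 4 - (-183 + A)/(112 + A) (k(A) = 4 - (A - 183)/(A + 2*14*(-10 + 14)) = 4 - (-183 + A)/(A + 2*14*4) = 4 - (-183 + A)/(A + 112) = 4 - (-183 + A)/(112 + A))
(338566 - 78130) + k(205) = (338566 - 78130) + (631 + 3*205)/(112 + 205) = 260436 + (631 + 615)/317 = 260436 + (1/317)*1246 = 260436 + 1246/317 = 82559458/317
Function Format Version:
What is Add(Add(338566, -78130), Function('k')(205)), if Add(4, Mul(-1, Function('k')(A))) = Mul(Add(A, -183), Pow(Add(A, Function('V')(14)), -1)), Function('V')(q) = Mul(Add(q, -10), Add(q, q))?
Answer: Rational(82559458, 317) ≈ 2.6044e+5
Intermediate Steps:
Function('V')(q) = Mul(2, q, Add(-10, q)) (Function('V')(q) = Mul(Add(-10, q), Mul(2, q)) = Mul(2, q, Add(-10, q)))
Function('k')(A) = Add(4, Mul(-1, Pow(Add(112, A), -1), Add(-183, A))) (Function('k')(A) = Add(4, Mul(-1, Mul(Add(A, -183), Pow(Add(A, Mul(2, 14, Add(-10, 14))), -1)))) = Add(4, Mul(-1, Mul(Add(-183, A), Pow(Add(A, Mul(2, 14, 4)), -1)))) = Add(4, Mul(-1, Mul(Add(-183, A), Pow(Add(A, 112), -1)))) = Add(4, Mul(-1, Mul(Add(-183, A), Pow(Add(112, A), -1)))) = Add(4, Mul(-1, Mul(Pow(Add(112, A), -1), Add(-183, A)))) = Add(4, Mul(-1, Pow(Add(112, A), -1), Add(-183, A))))
Add(Add(338566, -78130), Function('k')(205)) = Add(Add(338566, -78130), Mul(Pow(Add(112, 205), -1), Add(631, Mul(3, 205)))) = Add(260436, Mul(Pow(317, -1), Add(631, 615))) = Add(260436, Mul(Rational(1, 317), 1246)) = Add(260436, Rational(1246, 317)) = Rational(82559458, 317)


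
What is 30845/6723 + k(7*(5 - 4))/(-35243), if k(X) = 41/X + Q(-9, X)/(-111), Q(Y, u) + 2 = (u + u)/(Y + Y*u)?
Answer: 1126163934199/245468481804 ≈ 4.5878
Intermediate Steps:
Q(Y, u) = -2 + 2*u/(Y + Y*u) (Q(Y, u) = -2 + (u + u)/(Y + Y*u) = -2 + (2*u)/(Y + Y*u) = -2 + 2*u/(Y + Y*u))
k(X) = 41/X + 2*(9 + 10*X)/(999*(1 + X)) (k(X) = 41/X + (2*(X - 1*(-9) - 1*(-9)*X)/(-9*(1 + X)))/(-111) = 41/X + (2*(-⅑)*(X + 9 + 9*X)/(1 + X))*(-1/111) = 41/X + (2*(-⅑)*(9 + 10*X)/(1 + X))*(-1/111) = 41/X - 2*(9 + 10*X)/(9*(1 + X))*(-1/111) = 41/X + 2*(9 + 10*X)/(999*(1 + X)))
30845/6723 + k(7*(5 - 4))/(-35243) = 30845/6723 + ((40959 + 20*(7*(5 - 4))² + 40977*(7*(5 - 4)))/(999*((7*(5 - 4)))*(1 + 7*(5 - 4))))/(-35243) = 30845*(1/6723) + ((40959 + 20*(7*1)² + 40977*(7*1))/(999*((7*1))*(1 + 7*1)))*(-1/35243) = 30845/6723 + ((1/999)*(40959 + 20*7² + 40977*7)/(7*(1 + 7)))*(-1/35243) = 30845/6723 + ((1/999)*(⅐)*(40959 + 20*49 + 286839)/8)*(-1/35243) = 30845/6723 + ((1/999)*(⅐)*(⅛)*(40959 + 980 + 286839))*(-1/35243) = 30845/6723 + ((1/999)*(⅐)*(⅛)*328778)*(-1/35243) = 30845/6723 + (164389/27972)*(-1/35243) = 30845/6723 - 164389/985817196 = 1126163934199/245468481804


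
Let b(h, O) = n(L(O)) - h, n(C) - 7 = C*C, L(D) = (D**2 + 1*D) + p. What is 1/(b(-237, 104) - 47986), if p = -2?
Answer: 1/119154982 ≈ 8.3924e-9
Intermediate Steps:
L(D) = -2 + D + D**2 (L(D) = (D**2 + 1*D) - 2 = (D**2 + D) - 2 = (D + D**2) - 2 = -2 + D + D**2)
n(C) = 7 + C**2 (n(C) = 7 + C*C = 7 + C**2)
b(h, O) = 7 + (-2 + O + O**2)**2 - h (b(h, O) = (7 + (-2 + O + O**2)**2) - h = 7 + (-2 + O + O**2)**2 - h)
1/(b(-237, 104) - 47986) = 1/((7 + (-2 + 104 + 104**2)**2 - 1*(-237)) - 47986) = 1/((7 + (-2 + 104 + 10816)**2 + 237) - 47986) = 1/((7 + 10918**2 + 237) - 47986) = 1/((7 + 119202724 + 237) - 47986) = 1/(119202968 - 47986) = 1/119154982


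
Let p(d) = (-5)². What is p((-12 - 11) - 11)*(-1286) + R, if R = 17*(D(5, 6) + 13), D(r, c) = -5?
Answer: -32014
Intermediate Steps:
p(d) = 25
R = 136 (R = 17*(-5 + 13) = 17*8 = 136)
p((-12 - 11) - 11)*(-1286) + R = 25*(-1286) + 136 = -32150 + 136 = -32014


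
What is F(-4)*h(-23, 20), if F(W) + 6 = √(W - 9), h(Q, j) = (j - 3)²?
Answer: -1734 + 289*I*√13 ≈ -1734.0 + 1042.0*I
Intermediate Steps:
h(Q, j) = (-3 + j)²
F(W) = -6 + √(-9 + W) (F(W) = -6 + √(W - 9) = -6 + √(-9 + W))
F(-4)*h(-23, 20) = (-6 + √(-9 - 4))*(-3 + 20)² = (-6 + √(-13))*17² = (-6 + I*√13)*289 = -1734 + 289*I*√13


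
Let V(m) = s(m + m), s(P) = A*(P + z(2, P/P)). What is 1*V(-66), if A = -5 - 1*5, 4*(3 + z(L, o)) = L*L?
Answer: 1340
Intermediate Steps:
z(L, o) = -3 + L²/4 (z(L, o) = -3 + (L*L)/4 = -3 + L²/4)
A = -10 (A = -5 - 5 = -10)
s(P) = 20 - 10*P (s(P) = -10*(P + (-3 + (¼)*2²)) = -10*(P + (-3 + (¼)*4)) = -10*(P + (-3 + 1)) = -10*(P - 2) = -10*(-2 + P) = 20 - 10*P)
V(m) = 20 - 20*m (V(m) = 20 - 10*(m + m) = 20 - 20*m)
1*V(-66) = 1*(20 - 20*(-66)) = 1*(20 + 1320) = 1*1340 = 1340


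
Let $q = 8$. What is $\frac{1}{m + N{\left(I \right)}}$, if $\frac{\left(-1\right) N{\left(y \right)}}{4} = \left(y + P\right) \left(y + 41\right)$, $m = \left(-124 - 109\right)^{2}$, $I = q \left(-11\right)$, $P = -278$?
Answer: $- \frac{1}{14519} \approx -6.8875 \cdot 10^{-5}$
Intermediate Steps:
$I = -88$ ($I = 8 \left(-11\right) = -88$)
$m = 54289$ ($m = \left(-233\right)^{2} = 54289$)
$N{\left(y \right)} = - 4 \left(-278 + y\right) \left(41 + y\right)$ ($N{\left(y \right)} = - 4 \left(y - 278\right) \left(y + 41\right) = - 4 \left(-278 + y\right) \left(41 + y\right)$)
$\frac{1}{m + N{\left(I \right)}} = \frac{1}{54289 + \left(45592 - 4 \left(-88\right)^{2} + 948 \left(-88\right)\right)} = \frac{1}{54289 - 68808} = \frac{1}{-14519} = - \frac{1}{14519}$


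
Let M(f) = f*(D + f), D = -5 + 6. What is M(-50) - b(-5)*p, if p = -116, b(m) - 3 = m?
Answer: 2218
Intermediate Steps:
b(m) = 3 + m
D = 1
M(f) = f*(1 + f)
M(-50) - b(-5)*p = -50*(1 - 50) - (3 - 5)*(-116) = -50*(-49) - (-2)*(-116) = 2450 - 1*232 = 2450 - 232 = 2218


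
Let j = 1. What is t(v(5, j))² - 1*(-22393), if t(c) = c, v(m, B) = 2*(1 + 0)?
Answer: 22397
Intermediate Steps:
v(m, B) = 2 (v(m, B) = 2*1 = 2)
t(v(5, j))² - 1*(-22393) = 2² - 1*(-22393) = 4 + 22393 = 22397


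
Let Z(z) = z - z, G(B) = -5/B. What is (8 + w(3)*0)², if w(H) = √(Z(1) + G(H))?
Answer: 64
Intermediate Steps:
Z(z) = 0
w(H) = √5*√(-1/H) (w(H) = √(0 - 5/H) = √(-5/H) = √5*√(-1/H))
(8 + w(3)*0)² = (8 + (√5*√(-1/3))*0)² = (8 + (√5*√(-1*⅓))*0)² = (8 + (√5*√(-⅓))*0)² = (8 + (√5*(I*√3/3))*0)² = (8 + (I*√15/3)*0)² = (8 + 0)² = 8² = 64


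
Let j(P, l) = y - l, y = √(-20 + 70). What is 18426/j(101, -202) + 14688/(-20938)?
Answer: 19333432506/213326813 - 46065*√2/20377 ≈ 87.431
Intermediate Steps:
y = 5*√2 (y = √50 = 5*√2 ≈ 7.0711)
j(P, l) = -l + 5*√2 (j(P, l) = 5*√2 - l = -l + 5*√2)
18426/j(101, -202) + 14688/(-20938) = 18426/(-1*(-202) + 5*√2) + 14688/(-20938) = 18426/(202 + 5*√2) + 14688*(-1/20938) = 18426/(202 + 5*√2) - 7344/10469 = -7344/10469 + 18426/(202 + 5*√2)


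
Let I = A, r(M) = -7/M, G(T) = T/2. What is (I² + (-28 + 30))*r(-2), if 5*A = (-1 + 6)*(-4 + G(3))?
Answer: 231/8 ≈ 28.875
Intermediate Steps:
G(T) = T/2 (G(T) = T*(½) = T/2)
A = -5/2 (A = ((-1 + 6)*(-4 + (½)*3))/5 = (5*(-4 + 3/2))/5 = (5*(-5/2))/5 = (⅕)*(-25/2) = -5/2 ≈ -2.5000)
I = -5/2 ≈ -2.5000
(I² + (-28 + 30))*r(-2) = ((-5/2)² + (-28 + 30))*(-7/(-2)) = (25/4 + 2)*(-7*(-½)) = (33/4)*(7/2) = 231/8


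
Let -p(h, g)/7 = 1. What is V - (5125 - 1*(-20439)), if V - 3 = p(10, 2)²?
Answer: -25512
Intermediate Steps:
p(h, g) = -7 (p(h, g) = -7*1 = -7)
V = 52 (V = 3 + (-7)² = 3 + 49 = 52)
V - (5125 - 1*(-20439)) = 52 - (5125 - 1*(-20439)) = 52 - (5125 + 20439) = 52 - 1*25564 = 52 - 25564 = -25512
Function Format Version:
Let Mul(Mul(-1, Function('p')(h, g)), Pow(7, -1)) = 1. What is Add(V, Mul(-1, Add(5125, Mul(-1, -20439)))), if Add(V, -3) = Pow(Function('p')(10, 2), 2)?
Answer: -25512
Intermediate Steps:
Function('p')(h, g) = -7 (Function('p')(h, g) = Mul(-7, 1) = -7)
V = 52 (V = Add(3, Pow(-7, 2)) = Add(3, 49) = 52)
Add(V, Mul(-1, Add(5125, Mul(-1, -20439)))) = Add(52, Mul(-1, Add(5125, Mul(-1, -20439)))) = Add(52, Mul(-1, Add(5125, 20439))) = Add(52, Mul(-1, 25564)) = Add(52, -25564) = -25512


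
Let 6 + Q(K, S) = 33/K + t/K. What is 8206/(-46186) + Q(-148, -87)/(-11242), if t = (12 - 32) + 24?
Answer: -26275197/148349432 ≈ -0.17712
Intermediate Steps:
t = 4 (t = -20 + 24 = 4)
Q(K, S) = -6 + 37/K (Q(K, S) = -6 + (33/K + 4/K) = -6 + 37/K)
8206/(-46186) + Q(-148, -87)/(-11242) = 8206/(-46186) + (-6 + 37/(-148))/(-11242) = 8206*(-1/46186) + (-6 + 37*(-1/148))*(-1/11242) = -4103/23093 + (-6 - 1/4)*(-1/11242) = -4103/23093 - 25/4*(-1/11242) = -4103/23093 + 25/44968 = -26275197/148349432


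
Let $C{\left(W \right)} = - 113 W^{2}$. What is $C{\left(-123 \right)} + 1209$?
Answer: $-1708368$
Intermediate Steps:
$C{\left(-123 \right)} + 1209 = - 113 \left(-123\right)^{2} + 1209 = \left(-113\right) 15129 + 1209 = -1709577 + 1209 = -1708368$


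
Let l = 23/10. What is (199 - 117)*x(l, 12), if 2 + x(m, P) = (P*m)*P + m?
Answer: 27183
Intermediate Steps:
l = 23/10 (l = 23*(⅒) = 23/10 ≈ 2.3000)
x(m, P) = -2 + m + m*P² (x(m, P) = -2 + ((P*m)*P + m) = -2 + (m*P² + m) = -2 + (m + m*P²) = -2 + m + m*P²)
(199 - 117)*x(l, 12) = (199 - 117)*(-2 + 23/10 + (23/10)*12²) = 82*(-2 + 23/10 + (23/10)*144) = 82*(-2 + 23/10 + 1656/5) = 82*(663/2) = 27183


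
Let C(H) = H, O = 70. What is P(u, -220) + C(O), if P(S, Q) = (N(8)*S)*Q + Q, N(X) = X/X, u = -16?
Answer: 3370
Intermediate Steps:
N(X) = 1
P(S, Q) = Q + Q*S (P(S, Q) = (1*S)*Q + Q = S*Q + Q = Q*S + Q = Q + Q*S)
P(u, -220) + C(O) = -220*(1 - 16) + 70 = -220*(-15) + 70 = 3300 + 70 = 3370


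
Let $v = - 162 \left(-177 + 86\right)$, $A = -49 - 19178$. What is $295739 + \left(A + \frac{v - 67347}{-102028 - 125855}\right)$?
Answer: $\frac{21004145567}{75961} \approx 2.7651 \cdot 10^{5}$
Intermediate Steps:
$A = -19227$ ($A = -49 - 19178 = -19227$)
$v = 14742$ ($v = \left(-162\right) \left(-91\right) = 14742$)
$295739 + \left(A + \frac{v - 67347}{-102028 - 125855}\right) = 295739 - \left(19227 - \frac{14742 - 67347}{-102028 - 125855}\right) = 295739 - \left(19227 + \frac{52605}{-227883}\right) = 295739 - \frac{1460484612}{75961} = \frac{21004145567}{75961}$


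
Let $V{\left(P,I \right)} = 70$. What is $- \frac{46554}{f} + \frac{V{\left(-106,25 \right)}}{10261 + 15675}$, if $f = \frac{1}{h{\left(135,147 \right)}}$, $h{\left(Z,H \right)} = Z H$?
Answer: $- \frac{11980670037805}{12968} \approx -9.2386 \cdot 10^{8}$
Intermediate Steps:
$h{\left(Z,H \right)} = H Z$
$f = \frac{1}{19845}$ ($f = \frac{1}{147 \cdot 135} = \frac{1}{19845} \approx 5.0391 \cdot 10^{-5}$)
$- \frac{46554}{f} + \frac{V{\left(-106,25 \right)}}{10261 + 15675} = - 46554 \frac{1}{\frac{1}{19845}} + \frac{70}{10261 + 15675} = \left(-46554\right) 19845 + \frac{70}{25936} = -923864130 + 70 \cdot \frac{1}{25936} = -923864130 + \frac{35}{12968} = - \frac{11980670037805}{12968}$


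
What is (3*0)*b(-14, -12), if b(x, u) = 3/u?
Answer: 0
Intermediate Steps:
(3*0)*b(-14, -12) = (3*0)*(3/(-12)) = 0*(3*(-1/12)) = 0*(-¼) = 0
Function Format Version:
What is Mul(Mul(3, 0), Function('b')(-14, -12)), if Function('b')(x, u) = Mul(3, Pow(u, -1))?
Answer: 0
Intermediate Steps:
Mul(Mul(3, 0), Function('b')(-14, -12)) = Mul(Mul(3, 0), Mul(3, Pow(-12, -1))) = Mul(0, Mul(3, Rational(-1, 12))) = Mul(0, Rational(-1, 4)) = 0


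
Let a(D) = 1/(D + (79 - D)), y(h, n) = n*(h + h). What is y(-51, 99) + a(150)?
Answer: -797741/79 ≈ -10098.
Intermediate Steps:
y(h, n) = 2*h*n (y(h, n) = n*(2*h) = 2*h*n)
a(D) = 1/79
y(-51, 99) + a(150) = 2*(-51)*99 + 1/79 = -10098 + 1/79 = -797741/79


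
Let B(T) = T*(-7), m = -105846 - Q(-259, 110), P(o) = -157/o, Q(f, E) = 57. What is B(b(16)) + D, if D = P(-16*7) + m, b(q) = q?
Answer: -11873523/112 ≈ -1.0601e+5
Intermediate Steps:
m = -105903 (m = -105846 - 1*57 = -105846 - 57 = -105903)
D = -11860979/112 (D = -157/((-16*7)) - 105903 = -157/(-112) - 105903 = -157*(-1/112) - 105903 = 157/112 - 105903 = -11860979/112 ≈ -1.0590e+5)
B(T) = -7*T
B(b(16)) + D = -7*16 - 11860979/112 = -112 - 11860979/112 = -11873523/112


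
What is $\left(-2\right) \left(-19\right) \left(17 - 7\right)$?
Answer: $380$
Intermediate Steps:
$\left(-2\right) \left(-19\right) \left(17 - 7\right) = 38 \left(17 - 7\right) = 38 \cdot 10 = 380$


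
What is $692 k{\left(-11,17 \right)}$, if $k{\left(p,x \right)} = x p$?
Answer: $-129404$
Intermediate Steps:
$k{\left(p,x \right)} = p x$
$692 k{\left(-11,17 \right)} = 692 \left(\left(-11\right) 17\right) = 692 \left(-187\right) = -129404$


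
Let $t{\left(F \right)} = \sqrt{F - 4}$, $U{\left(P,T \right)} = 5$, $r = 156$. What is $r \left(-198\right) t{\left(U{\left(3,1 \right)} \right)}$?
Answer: $-30888$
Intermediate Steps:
$t{\left(F \right)} = \sqrt{-4 + F}$
$r \left(-198\right) t{\left(U{\left(3,1 \right)} \right)} = 156 \left(-198\right) \sqrt{-4 + 5} = - 30888 \sqrt{1} = \left(-30888\right) 1 = -30888$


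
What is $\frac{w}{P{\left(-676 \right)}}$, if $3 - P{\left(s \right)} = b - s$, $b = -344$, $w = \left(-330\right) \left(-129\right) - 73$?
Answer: $- \frac{6071}{47} \approx -129.17$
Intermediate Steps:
$w = 42497$ ($w = 42570 - 73 = 42497$)
$P{\left(s \right)} = 347 + s$ ($P{\left(s \right)} = 3 - \left(-344 - s\right) = 3 + \left(344 + s\right) = 347 + s$)
$\frac{w}{P{\left(-676 \right)}} = \frac{42497}{347 - 676} = \frac{42497}{-329} = 42497 \left(- \frac{1}{329}\right) = - \frac{6071}{47}$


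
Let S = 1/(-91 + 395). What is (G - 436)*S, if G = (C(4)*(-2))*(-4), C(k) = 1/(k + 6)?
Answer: -136/95 ≈ -1.4316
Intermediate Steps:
C(k) = 1/(6 + k)
G = ⅘ (G = (-2/(6 + 4))*(-4) = (-2/10)*(-4) = ((⅒)*(-2))*(-4) = -⅕*(-4) = ⅘ ≈ 0.80000)
S = 1/304 ≈ 0.0032895
(G - 436)*S = (⅘ - 436)*(1/304) = -2176/5*1/304 = -136/95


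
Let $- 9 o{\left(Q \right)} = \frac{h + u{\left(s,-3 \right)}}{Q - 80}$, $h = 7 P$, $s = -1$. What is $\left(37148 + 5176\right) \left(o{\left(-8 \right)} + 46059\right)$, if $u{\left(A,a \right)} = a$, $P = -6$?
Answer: $\frac{42886771647}{22} \approx 1.9494 \cdot 10^{9}$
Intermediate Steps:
$h = -42$ ($h = 7 \left(-6\right) = -42$)
$o{\left(Q \right)} = \frac{5}{-80 + Q}$ ($o{\left(Q \right)} = - \frac{\left(-42 - 3\right) \frac{1}{Q - 80}}{9} = - \frac{\left(-45\right) \frac{1}{-80 + Q}}{9} = \frac{5}{-80 + Q}$)
$\left(37148 + 5176\right) \left(o{\left(-8 \right)} + 46059\right) = \left(37148 + 5176\right) \left(\frac{5}{-80 - 8} + 46059\right) = 42324 \left(\frac{5}{-88} + 46059\right) = 42324 \left(5 \left(- \frac{1}{88}\right) + 46059\right) = 42324 \left(- \frac{5}{88} + 46059\right) = 42324 \cdot \frac{4053187}{88} = \frac{42886771647}{22}$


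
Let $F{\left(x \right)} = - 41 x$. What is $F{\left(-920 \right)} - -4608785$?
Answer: $4646505$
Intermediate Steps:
$F{\left(-920 \right)} - -4608785 = \left(-41\right) \left(-920\right) - -4608785 = 37720 + 4608785 = 4646505$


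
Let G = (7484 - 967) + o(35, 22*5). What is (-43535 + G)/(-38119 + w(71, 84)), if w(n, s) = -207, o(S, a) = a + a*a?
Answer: 12404/19163 ≈ 0.64729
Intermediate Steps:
o(S, a) = a + a²
G = 18727 (G = (7484 - 967) + (22*5)*(1 + 22*5) = 6517 + 110*(1 + 110) = 6517 + 110*111 = 6517 + 12210 = 18727)
(-43535 + G)/(-38119 + w(71, 84)) = (-43535 + 18727)/(-38119 - 207) = -24808/(-38326) = -24808*(-1/38326) = 12404/19163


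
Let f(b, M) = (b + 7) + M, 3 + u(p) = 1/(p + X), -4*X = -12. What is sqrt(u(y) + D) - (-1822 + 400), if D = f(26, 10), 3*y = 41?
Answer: 1422 + sqrt(4006)/10 ≈ 1428.3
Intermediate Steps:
X = 3 (X = -1/4*(-12) = 3)
y = 41/3 (y = (1/3)*41 = 41/3 ≈ 13.667)
u(p) = -3 + 1/(3 + p) (u(p) = -3 + 1/(p + 3) = -3 + 1/(3 + p))
f(b, M) = 7 + M + b (f(b, M) = (7 + b) + M = 7 + M + b)
D = 43 (D = 7 + 10 + 26 = 43)
sqrt(u(y) + D) - (-1822 + 400) = sqrt((-8 - 3*41/3)/(3 + 41/3) + 43) - (-1822 + 400) = sqrt((-8 - 41)/(50/3) + 43) - 1*(-1422) = sqrt((3/50)*(-49) + 43) + 1422 = sqrt(-147/50 + 43) + 1422 = sqrt(2003/50) + 1422 = sqrt(4006)/10 + 1422 = 1422 + sqrt(4006)/10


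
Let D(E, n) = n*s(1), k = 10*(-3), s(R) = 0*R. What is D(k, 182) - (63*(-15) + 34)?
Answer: 911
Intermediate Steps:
s(R) = 0
k = -30
D(E, n) = 0 (D(E, n) = n*0 = 0)
D(k, 182) - (63*(-15) + 34) = 0 - (63*(-15) + 34) = 0 - (-945 + 34) = 0 - 1*(-911) = 0 + 911 = 911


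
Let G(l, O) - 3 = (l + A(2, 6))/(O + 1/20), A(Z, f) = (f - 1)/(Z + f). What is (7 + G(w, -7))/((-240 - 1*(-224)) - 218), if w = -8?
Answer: -1025/21684 ≈ -0.047270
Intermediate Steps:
A(Z, f) = (-1 + f)/(Z + f)
G(l, O) = 3 + (5/8 + l)/(1/20 + O) (G(l, O) = 3 + (l + (-1 + 6)/(2 + 6))/(O + 1/20) = 3 + (l + 5/8)/(O + 1/20) = 3 + (l + (⅛)*5)/(1/20 + O) = 3 + (l + 5/8)/(1/20 + O) = 3 + (5/8 + l)/(1/20 + O))
(7 + G(w, -7))/((-240 - 1*(-224)) - 218) = (7 + (31 + 40*(-8) + 120*(-7))/(2*(1 + 20*(-7))))/((-240 - 1*(-224)) - 218) = (7 + (31 - 320 - 840)/(2*(1 - 140)))/((-240 + 224) - 218) = (7 + (½)*(-1129)/(-139))/(-16 - 218) = (7 + (½)*(-1/139)*(-1129))/(-234) = (7 + 1129/278)*(-1/234) = (3075/278)*(-1/234) = -1025/21684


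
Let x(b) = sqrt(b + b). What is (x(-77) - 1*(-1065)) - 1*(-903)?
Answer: 1968 + I*sqrt(154) ≈ 1968.0 + 12.41*I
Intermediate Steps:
x(b) = sqrt(2)*sqrt(b) (x(b) = sqrt(2*b) = sqrt(2)*sqrt(b))
(x(-77) - 1*(-1065)) - 1*(-903) = (sqrt(2)*sqrt(-77) - 1*(-1065)) - 1*(-903) = (sqrt(2)*(I*sqrt(77)) + 1065) + 903 = (I*sqrt(154) + 1065) + 903 = (1065 + I*sqrt(154)) + 903 = 1968 + I*sqrt(154)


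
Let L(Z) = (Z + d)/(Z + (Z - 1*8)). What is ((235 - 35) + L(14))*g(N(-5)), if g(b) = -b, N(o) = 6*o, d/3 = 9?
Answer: 12123/2 ≈ 6061.5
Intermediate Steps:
d = 27 (d = 3*9 = 27)
L(Z) = (27 + Z)/(-8 + 2*Z) (L(Z) = (Z + 27)/(Z + (Z - 1*8)) = (27 + Z)/(Z + (Z - 8)) = (27 + Z)/(Z + (-8 + Z)) = (27 + Z)/(-8 + 2*Z))
((235 - 35) + L(14))*g(N(-5)) = ((235 - 35) + (27 + 14)/(2*(-4 + 14)))*(-6*(-5)) = (200 + (½)*41/10)*(-1*(-30)) = (200 + (½)*(⅒)*41)*30 = (200 + 41/20)*30 = (4041/20)*30 = 12123/2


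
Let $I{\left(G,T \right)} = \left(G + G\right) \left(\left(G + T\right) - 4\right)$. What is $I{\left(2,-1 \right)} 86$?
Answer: $-1032$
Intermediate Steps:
$I{\left(G,T \right)} = 2 G \left(-4 + G + T\right)$
$I{\left(2,-1 \right)} 86 = 2 \cdot 2 \left(-4 + 2 - 1\right) 86 = 2 \cdot 2 \left(-3\right) 86 = \left(-12\right) 86 = -1032$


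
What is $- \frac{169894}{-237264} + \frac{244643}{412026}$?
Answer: $\frac{3556825611}{2715526024} \approx 1.3098$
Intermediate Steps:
$- \frac{169894}{-237264} + \frac{244643}{412026} = \left(-169894\right) \left(- \frac{1}{237264}\right) + 244643 \cdot \frac{1}{412026} = \frac{84947}{118632} + \frac{244643}{412026} = \frac{3556825611}{2715526024}$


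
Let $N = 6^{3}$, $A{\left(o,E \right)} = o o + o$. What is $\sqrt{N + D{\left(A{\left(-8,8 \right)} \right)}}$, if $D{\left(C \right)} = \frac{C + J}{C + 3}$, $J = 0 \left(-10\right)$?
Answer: $\frac{80 \sqrt{118}}{59} \approx 14.729$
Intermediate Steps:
$J = 0$
$A{\left(o,E \right)} = o + o^{2}$ ($A{\left(o,E \right)} = o^{2} + o = o + o^{2}$)
$D{\left(C \right)} = \frac{C}{3 + C}$ ($D{\left(C \right)} = \frac{C + 0}{C + 3} = \frac{C}{3 + C}$)
$N = 216$
$\sqrt{N + D{\left(A{\left(-8,8 \right)} \right)}} = \sqrt{216 + \frac{\left(-8\right) \left(1 - 8\right)}{3 - 8 \left(1 - 8\right)}} = \sqrt{216 + \frac{\left(-8\right) \left(-7\right)}{3 - -56}} = \sqrt{216 + \frac{56}{3 + 56}} = \sqrt{216 + \frac{56}{59}} = \sqrt{\frac{12800}{59}} = \frac{80 \sqrt{118}}{59}$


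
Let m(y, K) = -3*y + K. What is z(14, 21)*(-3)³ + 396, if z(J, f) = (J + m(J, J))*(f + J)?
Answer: 13626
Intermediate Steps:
m(y, K) = K - 3*y
z(J, f) = -J*(J + f) (z(J, f) = (J + (J - 3*J))*(f + J) = (J - 2*J)*(J + f) = (-J)*(J + f) = -J*(J + f))
z(14, 21)*(-3)³ + 396 = (14*(-1*14 - 1*21))*(-3)³ + 396 = (14*(-14 - 21))*(-27) + 396 = (14*(-35))*(-27) + 396 = -490*(-27) + 396 = 13230 + 396 = 13626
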